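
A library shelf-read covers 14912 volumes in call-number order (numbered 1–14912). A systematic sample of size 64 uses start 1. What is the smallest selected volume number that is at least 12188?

12350

k = 14912/64 = 233
Steps past start: ⌈(12188 − 1)/233⌉ = ⌈12187/233⌉ = 53
Selected volume: 1 + 53×233 = 12350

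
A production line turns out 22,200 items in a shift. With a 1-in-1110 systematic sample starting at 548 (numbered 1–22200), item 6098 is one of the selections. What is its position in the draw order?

k = 1110
position = (6098 − 548)/1110 + 1 = 5550/1110 + 1 = 5 + 1 = 6

6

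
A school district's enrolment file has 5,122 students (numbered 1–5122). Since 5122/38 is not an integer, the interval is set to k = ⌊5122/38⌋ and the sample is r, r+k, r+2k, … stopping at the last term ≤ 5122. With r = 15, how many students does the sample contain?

k = ⌊5122/38⌋ = 134
Achieved size = ⌊(5122 − 15)/134⌋ + 1 = ⌊5107/134⌋ + 1 = 38 + 1 = 39
(last selection: 15 + 38×134 = 5107 ≤ 5122; next would be 5241 > 5122)

39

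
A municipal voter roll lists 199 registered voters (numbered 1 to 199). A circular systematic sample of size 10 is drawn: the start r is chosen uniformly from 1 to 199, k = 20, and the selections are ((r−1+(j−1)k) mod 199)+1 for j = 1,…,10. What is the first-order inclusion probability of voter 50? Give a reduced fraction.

For each position j, as r ranges over 1…199 the j-th selection hits every voter exactly once, so voter 50 is selected for exactly 10 of the 199 starts.
Inclusion probability = 10/199.

10/199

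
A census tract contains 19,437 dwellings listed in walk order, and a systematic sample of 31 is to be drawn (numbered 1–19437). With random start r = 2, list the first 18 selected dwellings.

2, 629, 1256, 1883, 2510, 3137, 3764, 4391, 5018, 5645, 6272, 6899, 7526, 8153, 8780, 9407, 10034, 10661

k = N/n = 19437/31 = 627
dwelling 1: 2
dwelling 2: 2 + 627 = 629
dwelling 3: 629 + 627 = 1256
dwelling 4: 1256 + 627 = 1883
dwelling 5: 1883 + 627 = 2510
dwelling 6: 2510 + 627 = 3137
dwelling 7: 3137 + 627 = 3764
dwelling 8: 3764 + 627 = 4391
dwelling 9: 4391 + 627 = 5018
dwelling 10: 5018 + 627 = 5645
dwelling 11: 5645 + 627 = 6272
dwelling 12: 6272 + 627 = 6899
dwelling 13: 6899 + 627 = 7526
dwelling 14: 7526 + 627 = 8153
dwelling 15: 8153 + 627 = 8780
dwelling 16: 8780 + 627 = 9407
dwelling 17: 9407 + 627 = 10034
dwelling 18: 10034 + 627 = 10661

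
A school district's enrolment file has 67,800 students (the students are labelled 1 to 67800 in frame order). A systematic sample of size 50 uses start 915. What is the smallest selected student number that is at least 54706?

55155

k = 67800/50 = 1356
Steps past start: ⌈(54706 − 915)/1356⌉ = ⌈53791/1356⌉ = 40
Selected student: 915 + 40×1356 = 55155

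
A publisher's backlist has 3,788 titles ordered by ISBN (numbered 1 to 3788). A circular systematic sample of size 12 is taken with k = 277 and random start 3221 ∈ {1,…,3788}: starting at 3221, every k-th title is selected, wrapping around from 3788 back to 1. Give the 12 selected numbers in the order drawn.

3221, 3498, 3775, 264, 541, 818, 1095, 1372, 1649, 1926, 2203, 2480

Selection 1: 3221
Selection 2: 3221 + 277 = 3498
Selection 3: 3498 + 277 = 3775
Selection 4: 3775 + 277 = 4052 → 4052 − 3788 = 264
Selection 5: 264 + 277 = 541
Selection 6: 541 + 277 = 818
Selection 7: 818 + 277 = 1095
Selection 8: 1095 + 277 = 1372
Selection 9: 1372 + 277 = 1649
Selection 10: 1649 + 277 = 1926
Selection 11: 1926 + 277 = 2203
Selection 12: 2203 + 277 = 2480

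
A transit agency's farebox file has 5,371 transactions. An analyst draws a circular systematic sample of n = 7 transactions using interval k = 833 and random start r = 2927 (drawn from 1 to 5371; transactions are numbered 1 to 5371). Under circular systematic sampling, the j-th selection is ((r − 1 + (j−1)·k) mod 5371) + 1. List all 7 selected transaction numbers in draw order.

2927, 3760, 4593, 55, 888, 1721, 2554

Selection 1: 2927
Selection 2: 2927 + 833 = 3760
Selection 3: 3760 + 833 = 4593
Selection 4: 4593 + 833 = 5426 → 5426 − 5371 = 55
Selection 5: 55 + 833 = 888
Selection 6: 888 + 833 = 1721
Selection 7: 1721 + 833 = 2554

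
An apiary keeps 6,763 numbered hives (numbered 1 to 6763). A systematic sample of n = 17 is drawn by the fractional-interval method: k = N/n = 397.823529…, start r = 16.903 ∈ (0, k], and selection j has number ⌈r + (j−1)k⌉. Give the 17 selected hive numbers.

17, 415, 813, 1211, 1609, 2007, 2404, 2802, 3200, 3598, 3996, 4393, 4791, 5189, 5587, 5985, 6383

j=1: r + 0k = 16.903 → ⌈·⌉ = 17
j=2: r + 1k = 414.726529… → ⌈·⌉ = 415
j=3: r + 2k = 812.550058… → ⌈·⌉ = 813
j=4: r + 3k = 1210.373588… → ⌈·⌉ = 1211
j=5: r + 4k = 1608.197117… → ⌈·⌉ = 1609
j=6: r + 5k = 2006.020647… → ⌈·⌉ = 2007
j=7: r + 6k = 2403.844176… → ⌈·⌉ = 2404
j=8: r + 7k = 2801.667705… → ⌈·⌉ = 2802
j=9: r + 8k = 3199.491235… → ⌈·⌉ = 3200
j=10: r + 9k = 3597.314764… → ⌈·⌉ = 3598
j=11: r + 10k = 3995.138294… → ⌈·⌉ = 3996
j=12: r + 11k = 4392.961823… → ⌈·⌉ = 4393
j=13: r + 12k = 4790.785352… → ⌈·⌉ = 4791
j=14: r + 13k = 5188.608882… → ⌈·⌉ = 5189
j=15: r + 14k = 5586.432411… → ⌈·⌉ = 5587
j=16: r + 15k = 5984.255941… → ⌈·⌉ = 5985
j=17: r + 16k = 6382.079470… → ⌈·⌉ = 6383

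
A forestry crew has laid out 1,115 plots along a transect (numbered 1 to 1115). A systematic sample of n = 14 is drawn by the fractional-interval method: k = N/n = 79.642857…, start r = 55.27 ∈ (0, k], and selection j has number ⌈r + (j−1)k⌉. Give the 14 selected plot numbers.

56, 135, 215, 295, 374, 454, 534, 613, 693, 773, 852, 932, 1011, 1091

j=1: r + 0k = 55.27 → ⌈·⌉ = 56
j=2: r + 1k = 134.912857… → ⌈·⌉ = 135
j=3: r + 2k = 214.555714… → ⌈·⌉ = 215
j=4: r + 3k = 294.198571… → ⌈·⌉ = 295
j=5: r + 4k = 373.841428… → ⌈·⌉ = 374
j=6: r + 5k = 453.484285… → ⌈·⌉ = 454
j=7: r + 6k = 533.127142… → ⌈·⌉ = 534
j=8: r + 7k = 612.77 → ⌈·⌉ = 613
j=9: r + 8k = 692.412857… → ⌈·⌉ = 693
j=10: r + 9k = 772.055714… → ⌈·⌉ = 773
j=11: r + 10k = 851.698571… → ⌈·⌉ = 852
j=12: r + 11k = 931.341428… → ⌈·⌉ = 932
j=13: r + 12k = 1010.984285… → ⌈·⌉ = 1011
j=14: r + 13k = 1090.627142… → ⌈·⌉ = 1091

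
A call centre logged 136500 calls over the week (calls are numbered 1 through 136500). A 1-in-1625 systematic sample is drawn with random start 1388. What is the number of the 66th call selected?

k = 1625
66th selection = r + (66−1)·k = 1388 + 65×1625 = 1388 + 105625 = 107013

107013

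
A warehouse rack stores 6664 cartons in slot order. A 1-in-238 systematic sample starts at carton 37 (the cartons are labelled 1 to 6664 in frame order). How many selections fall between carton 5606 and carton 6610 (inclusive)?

k = 238
First selection ≥ 5606: 37 + ⌈(5606−37)/238⌉·238 = 37 + 24×238 = 5749
Last selection ≤ 6610: 37 + ⌊(6610−37)/238⌋·238 = 37 + 27×238 = 6463
Count = 27 − 24 + 1 = 4

4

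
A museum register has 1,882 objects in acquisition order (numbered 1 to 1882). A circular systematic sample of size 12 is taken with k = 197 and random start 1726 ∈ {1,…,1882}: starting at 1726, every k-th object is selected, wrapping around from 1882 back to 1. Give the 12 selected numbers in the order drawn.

Selection 1: 1726
Selection 2: 1726 + 197 = 1923 → 1923 − 1882 = 41
Selection 3: 41 + 197 = 238
Selection 4: 238 + 197 = 435
Selection 5: 435 + 197 = 632
Selection 6: 632 + 197 = 829
Selection 7: 829 + 197 = 1026
Selection 8: 1026 + 197 = 1223
Selection 9: 1223 + 197 = 1420
Selection 10: 1420 + 197 = 1617
Selection 11: 1617 + 197 = 1814
Selection 12: 1814 + 197 = 2011 → 2011 − 1882 = 129

1726, 41, 238, 435, 632, 829, 1026, 1223, 1420, 1617, 1814, 129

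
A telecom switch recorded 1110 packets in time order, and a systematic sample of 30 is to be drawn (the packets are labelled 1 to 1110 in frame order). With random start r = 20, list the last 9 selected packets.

k = N/n = 1110/30 = 37
22nd selection = 20 + 21×37 = 797
23rd: 797 + 37 = 834
24th: 834 + 37 = 871
25th: 871 + 37 = 908
26th: 908 + 37 = 945
27th: 945 + 37 = 982
28th: 982 + 37 = 1019
29th: 1019 + 37 = 1056
30th: 1056 + 37 = 1093

797, 834, 871, 908, 945, 982, 1019, 1056, 1093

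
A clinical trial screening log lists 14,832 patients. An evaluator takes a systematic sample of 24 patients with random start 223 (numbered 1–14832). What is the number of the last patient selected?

k = 14832/24 = 618
24th selection = r + (24−1)·k = 223 + 23×618 = 223 + 14214 = 14437

14437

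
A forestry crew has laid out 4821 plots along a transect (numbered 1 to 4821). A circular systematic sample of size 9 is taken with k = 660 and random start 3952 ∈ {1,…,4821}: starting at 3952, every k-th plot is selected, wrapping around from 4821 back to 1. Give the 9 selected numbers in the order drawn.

3952, 4612, 451, 1111, 1771, 2431, 3091, 3751, 4411

Selection 1: 3952
Selection 2: 3952 + 660 = 4612
Selection 3: 4612 + 660 = 5272 → 5272 − 4821 = 451
Selection 4: 451 + 660 = 1111
Selection 5: 1111 + 660 = 1771
Selection 6: 1771 + 660 = 2431
Selection 7: 2431 + 660 = 3091
Selection 8: 3091 + 660 = 3751
Selection 9: 3751 + 660 = 4411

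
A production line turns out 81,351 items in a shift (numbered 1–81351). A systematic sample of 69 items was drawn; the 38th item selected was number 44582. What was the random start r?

k = 81351/69 = 1179
r = 44582 − (38−1)×1179 = 44582 − 43623 = 959

959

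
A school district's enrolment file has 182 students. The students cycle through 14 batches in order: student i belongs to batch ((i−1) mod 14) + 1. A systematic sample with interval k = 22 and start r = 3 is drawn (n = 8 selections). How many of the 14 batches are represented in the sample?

Consecutive selections differ by k = 22, so their batch numbers differ by 22 mod 14 = 8.
gcd(22, 14) = 2, so the sample visits 14/2 = 7 distinct residues mod 14.
Start 3 is batch 3; the batches hit are 1, 3, 5, 7, 9, 11, 13.

7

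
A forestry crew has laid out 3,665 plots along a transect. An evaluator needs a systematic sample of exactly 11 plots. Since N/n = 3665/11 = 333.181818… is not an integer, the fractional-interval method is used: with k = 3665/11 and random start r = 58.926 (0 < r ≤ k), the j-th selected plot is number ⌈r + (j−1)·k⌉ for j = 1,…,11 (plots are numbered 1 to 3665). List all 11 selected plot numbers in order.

59, 393, 726, 1059, 1392, 1725, 2059, 2392, 2725, 3058, 3391

j=1: r + 0k = 58.926 → ⌈·⌉ = 59
j=2: r + 1k = 392.107818… → ⌈·⌉ = 393
j=3: r + 2k = 725.289636… → ⌈·⌉ = 726
j=4: r + 3k = 1058.471454… → ⌈·⌉ = 1059
j=5: r + 4k = 1391.653272… → ⌈·⌉ = 1392
j=6: r + 5k = 1724.835090… → ⌈·⌉ = 1725
j=7: r + 6k = 2058.016909… → ⌈·⌉ = 2059
j=8: r + 7k = 2391.198727… → ⌈·⌉ = 2392
j=9: r + 8k = 2724.380545… → ⌈·⌉ = 2725
j=10: r + 9k = 3057.562363… → ⌈·⌉ = 3058
j=11: r + 10k = 3390.744181… → ⌈·⌉ = 3391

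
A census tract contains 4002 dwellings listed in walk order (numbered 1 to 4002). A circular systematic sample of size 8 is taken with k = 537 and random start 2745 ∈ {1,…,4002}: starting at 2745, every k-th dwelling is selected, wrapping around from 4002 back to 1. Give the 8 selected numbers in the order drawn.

Selection 1: 2745
Selection 2: 2745 + 537 = 3282
Selection 3: 3282 + 537 = 3819
Selection 4: 3819 + 537 = 4356 → 4356 − 4002 = 354
Selection 5: 354 + 537 = 891
Selection 6: 891 + 537 = 1428
Selection 7: 1428 + 537 = 1965
Selection 8: 1965 + 537 = 2502

2745, 3282, 3819, 354, 891, 1428, 1965, 2502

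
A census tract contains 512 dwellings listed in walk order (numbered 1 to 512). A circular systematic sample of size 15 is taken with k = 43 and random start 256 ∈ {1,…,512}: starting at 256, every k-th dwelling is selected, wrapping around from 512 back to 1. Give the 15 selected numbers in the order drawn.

256, 299, 342, 385, 428, 471, 2, 45, 88, 131, 174, 217, 260, 303, 346

Selection 1: 256
Selection 2: 256 + 43 = 299
Selection 3: 299 + 43 = 342
Selection 4: 342 + 43 = 385
Selection 5: 385 + 43 = 428
Selection 6: 428 + 43 = 471
Selection 7: 471 + 43 = 514 → 514 − 512 = 2
Selection 8: 2 + 43 = 45
Selection 9: 45 + 43 = 88
Selection 10: 88 + 43 = 131
Selection 11: 131 + 43 = 174
Selection 12: 174 + 43 = 217
Selection 13: 217 + 43 = 260
Selection 14: 260 + 43 = 303
Selection 15: 303 + 43 = 346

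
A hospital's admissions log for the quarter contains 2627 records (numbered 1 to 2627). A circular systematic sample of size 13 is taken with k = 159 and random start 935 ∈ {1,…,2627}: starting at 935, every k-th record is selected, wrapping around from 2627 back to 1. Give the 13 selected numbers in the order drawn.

935, 1094, 1253, 1412, 1571, 1730, 1889, 2048, 2207, 2366, 2525, 57, 216

Selection 1: 935
Selection 2: 935 + 159 = 1094
Selection 3: 1094 + 159 = 1253
Selection 4: 1253 + 159 = 1412
Selection 5: 1412 + 159 = 1571
Selection 6: 1571 + 159 = 1730
Selection 7: 1730 + 159 = 1889
Selection 8: 1889 + 159 = 2048
Selection 9: 2048 + 159 = 2207
Selection 10: 2207 + 159 = 2366
Selection 11: 2366 + 159 = 2525
Selection 12: 2525 + 159 = 2684 → 2684 − 2627 = 57
Selection 13: 57 + 159 = 216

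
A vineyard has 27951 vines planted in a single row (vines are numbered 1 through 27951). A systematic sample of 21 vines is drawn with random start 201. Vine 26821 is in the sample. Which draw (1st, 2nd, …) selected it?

21

k = 27951/21 = 1331
position = (26821 − 201)/1331 + 1 = 26620/1331 + 1 = 20 + 1 = 21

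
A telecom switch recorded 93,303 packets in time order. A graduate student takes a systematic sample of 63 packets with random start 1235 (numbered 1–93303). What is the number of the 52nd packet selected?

76766

k = 93303/63 = 1481
52nd selection = r + (52−1)·k = 1235 + 51×1481 = 1235 + 75531 = 76766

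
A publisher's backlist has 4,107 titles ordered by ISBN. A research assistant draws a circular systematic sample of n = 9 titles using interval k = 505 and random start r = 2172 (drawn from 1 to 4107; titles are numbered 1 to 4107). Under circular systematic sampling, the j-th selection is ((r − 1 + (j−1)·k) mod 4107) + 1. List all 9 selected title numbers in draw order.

Selection 1: 2172
Selection 2: 2172 + 505 = 2677
Selection 3: 2677 + 505 = 3182
Selection 4: 3182 + 505 = 3687
Selection 5: 3687 + 505 = 4192 → 4192 − 4107 = 85
Selection 6: 85 + 505 = 590
Selection 7: 590 + 505 = 1095
Selection 8: 1095 + 505 = 1600
Selection 9: 1600 + 505 = 2105

2172, 2677, 3182, 3687, 85, 590, 1095, 1600, 2105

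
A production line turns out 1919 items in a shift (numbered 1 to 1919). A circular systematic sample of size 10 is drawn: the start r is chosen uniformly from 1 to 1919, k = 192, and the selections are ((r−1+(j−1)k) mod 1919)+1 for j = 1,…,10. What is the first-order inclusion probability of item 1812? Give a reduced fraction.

For each position j, as r ranges over 1…1919 the j-th selection hits every item exactly once, so item 1812 is selected for exactly 10 of the 1919 starts.
Inclusion probability = 10/1919.

10/1919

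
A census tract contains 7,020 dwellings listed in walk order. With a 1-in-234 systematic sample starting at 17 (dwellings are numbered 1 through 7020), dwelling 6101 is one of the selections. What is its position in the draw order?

27

k = 234
position = (6101 − 17)/234 + 1 = 6084/234 + 1 = 26 + 1 = 27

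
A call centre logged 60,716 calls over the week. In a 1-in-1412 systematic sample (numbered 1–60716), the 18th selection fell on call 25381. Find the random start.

1377

k = 1412
r = 25381 − (18−1)×1412 = 25381 − 24004 = 1377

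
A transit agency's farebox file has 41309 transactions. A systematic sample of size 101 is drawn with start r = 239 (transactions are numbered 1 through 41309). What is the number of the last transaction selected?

41139

k = 41309/101 = 409
101st selection = r + (101−1)·k = 239 + 100×409 = 239 + 40900 = 41139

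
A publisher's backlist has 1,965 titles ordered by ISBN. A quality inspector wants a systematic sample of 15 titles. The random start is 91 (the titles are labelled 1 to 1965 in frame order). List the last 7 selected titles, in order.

k = N/n = 1965/15 = 131
9th selection = 91 + 8×131 = 1139
10th: 1139 + 131 = 1270
11th: 1270 + 131 = 1401
12th: 1401 + 131 = 1532
13th: 1532 + 131 = 1663
14th: 1663 + 131 = 1794
15th: 1794 + 131 = 1925

1139, 1270, 1401, 1532, 1663, 1794, 1925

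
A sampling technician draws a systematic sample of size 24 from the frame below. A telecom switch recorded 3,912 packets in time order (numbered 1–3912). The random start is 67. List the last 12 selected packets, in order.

k = N/n = 3912/24 = 163
13th selection = 67 + 12×163 = 2023
14th: 2023 + 163 = 2186
15th: 2186 + 163 = 2349
16th: 2349 + 163 = 2512
17th: 2512 + 163 = 2675
18th: 2675 + 163 = 2838
19th: 2838 + 163 = 3001
20th: 3001 + 163 = 3164
21st: 3164 + 163 = 3327
22nd: 3327 + 163 = 3490
23rd: 3490 + 163 = 3653
24th: 3653 + 163 = 3816

2023, 2186, 2349, 2512, 2675, 2838, 3001, 3164, 3327, 3490, 3653, 3816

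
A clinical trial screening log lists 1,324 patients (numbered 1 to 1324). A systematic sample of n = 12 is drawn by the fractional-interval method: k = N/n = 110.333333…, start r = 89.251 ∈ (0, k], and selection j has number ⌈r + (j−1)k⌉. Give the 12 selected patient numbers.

j=1: r + 0k = 89.251 → ⌈·⌉ = 90
j=2: r + 1k = 199.584333… → ⌈·⌉ = 200
j=3: r + 2k = 309.917666… → ⌈·⌉ = 310
j=4: r + 3k = 420.251 → ⌈·⌉ = 421
j=5: r + 4k = 530.584333… → ⌈·⌉ = 531
j=6: r + 5k = 640.917666… → ⌈·⌉ = 641
j=7: r + 6k = 751.251 → ⌈·⌉ = 752
j=8: r + 7k = 861.584333… → ⌈·⌉ = 862
j=9: r + 8k = 971.917666… → ⌈·⌉ = 972
j=10: r + 9k = 1082.251 → ⌈·⌉ = 1083
j=11: r + 10k = 1192.584333… → ⌈·⌉ = 1193
j=12: r + 11k = 1302.917666… → ⌈·⌉ = 1303

90, 200, 310, 421, 531, 641, 752, 862, 972, 1083, 1193, 1303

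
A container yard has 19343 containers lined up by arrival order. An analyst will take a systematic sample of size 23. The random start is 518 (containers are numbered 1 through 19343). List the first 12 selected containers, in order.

k = N/n = 19343/23 = 841
container 1: 518
container 2: 518 + 841 = 1359
container 3: 1359 + 841 = 2200
container 4: 2200 + 841 = 3041
container 5: 3041 + 841 = 3882
container 6: 3882 + 841 = 4723
container 7: 4723 + 841 = 5564
container 8: 5564 + 841 = 6405
container 9: 6405 + 841 = 7246
container 10: 7246 + 841 = 8087
container 11: 8087 + 841 = 8928
container 12: 8928 + 841 = 9769

518, 1359, 2200, 3041, 3882, 4723, 5564, 6405, 7246, 8087, 8928, 9769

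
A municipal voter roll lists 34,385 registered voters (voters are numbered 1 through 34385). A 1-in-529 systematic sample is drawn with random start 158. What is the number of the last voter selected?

34014

k = 529
65th selection = r + (65−1)·k = 158 + 64×529 = 158 + 33856 = 34014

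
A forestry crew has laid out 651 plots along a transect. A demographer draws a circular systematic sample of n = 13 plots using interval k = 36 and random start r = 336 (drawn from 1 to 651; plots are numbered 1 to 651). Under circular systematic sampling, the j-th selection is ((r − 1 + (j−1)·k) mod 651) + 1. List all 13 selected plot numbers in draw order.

336, 372, 408, 444, 480, 516, 552, 588, 624, 9, 45, 81, 117

Selection 1: 336
Selection 2: 336 + 36 = 372
Selection 3: 372 + 36 = 408
Selection 4: 408 + 36 = 444
Selection 5: 444 + 36 = 480
Selection 6: 480 + 36 = 516
Selection 7: 516 + 36 = 552
Selection 8: 552 + 36 = 588
Selection 9: 588 + 36 = 624
Selection 10: 624 + 36 = 660 → 660 − 651 = 9
Selection 11: 9 + 36 = 45
Selection 12: 45 + 36 = 81
Selection 13: 81 + 36 = 117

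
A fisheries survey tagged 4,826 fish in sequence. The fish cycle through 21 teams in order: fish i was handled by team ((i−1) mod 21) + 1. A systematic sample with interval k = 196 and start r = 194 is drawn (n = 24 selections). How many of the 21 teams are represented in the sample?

3

Consecutive selections differ by k = 196, so their team numbers differ by 196 mod 21 = 7.
gcd(196, 21) = 7, so the sample visits 21/7 = 3 distinct residues mod 21.
Start 194 is team 5; the teams hit are 5, 12, 19.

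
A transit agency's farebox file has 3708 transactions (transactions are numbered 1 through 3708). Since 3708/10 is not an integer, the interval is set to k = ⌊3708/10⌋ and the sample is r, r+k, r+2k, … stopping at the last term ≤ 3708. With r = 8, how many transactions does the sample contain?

k = ⌊3708/10⌋ = 370
Achieved size = ⌊(3708 − 8)/370⌋ + 1 = ⌊3700/370⌋ + 1 = 10 + 1 = 11
(last selection: 8 + 10×370 = 3708 ≤ 3708; next would be 4078 > 3708)

11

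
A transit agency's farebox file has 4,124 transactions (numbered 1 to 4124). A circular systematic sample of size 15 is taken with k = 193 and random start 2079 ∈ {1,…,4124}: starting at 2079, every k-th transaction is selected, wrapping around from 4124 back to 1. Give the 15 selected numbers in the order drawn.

Selection 1: 2079
Selection 2: 2079 + 193 = 2272
Selection 3: 2272 + 193 = 2465
Selection 4: 2465 + 193 = 2658
Selection 5: 2658 + 193 = 2851
Selection 6: 2851 + 193 = 3044
Selection 7: 3044 + 193 = 3237
Selection 8: 3237 + 193 = 3430
Selection 9: 3430 + 193 = 3623
Selection 10: 3623 + 193 = 3816
Selection 11: 3816 + 193 = 4009
Selection 12: 4009 + 193 = 4202 → 4202 − 4124 = 78
Selection 13: 78 + 193 = 271
Selection 14: 271 + 193 = 464
Selection 15: 464 + 193 = 657

2079, 2272, 2465, 2658, 2851, 3044, 3237, 3430, 3623, 3816, 4009, 78, 271, 464, 657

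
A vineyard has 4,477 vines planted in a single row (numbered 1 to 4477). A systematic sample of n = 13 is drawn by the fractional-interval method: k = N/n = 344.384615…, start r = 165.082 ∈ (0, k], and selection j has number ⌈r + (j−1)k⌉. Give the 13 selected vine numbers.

j=1: r + 0k = 165.082 → ⌈·⌉ = 166
j=2: r + 1k = 509.466615… → ⌈·⌉ = 510
j=3: r + 2k = 853.851230… → ⌈·⌉ = 854
j=4: r + 3k = 1198.235846… → ⌈·⌉ = 1199
j=5: r + 4k = 1542.620461… → ⌈·⌉ = 1543
j=6: r + 5k = 1887.005076… → ⌈·⌉ = 1888
j=7: r + 6k = 2231.389692… → ⌈·⌉ = 2232
j=8: r + 7k = 2575.774307… → ⌈·⌉ = 2576
j=9: r + 8k = 2920.158923… → ⌈·⌉ = 2921
j=10: r + 9k = 3264.543538… → ⌈·⌉ = 3265
j=11: r + 10k = 3608.928153… → ⌈·⌉ = 3609
j=12: r + 11k = 3953.312769… → ⌈·⌉ = 3954
j=13: r + 12k = 4297.697384… → ⌈·⌉ = 4298

166, 510, 854, 1199, 1543, 1888, 2232, 2576, 2921, 3265, 3609, 3954, 4298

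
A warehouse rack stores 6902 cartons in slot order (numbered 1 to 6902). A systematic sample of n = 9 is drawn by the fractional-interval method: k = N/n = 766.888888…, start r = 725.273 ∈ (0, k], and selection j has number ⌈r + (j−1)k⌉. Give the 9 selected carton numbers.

j=1: r + 0k = 725.273 → ⌈·⌉ = 726
j=2: r + 1k = 1492.161888… → ⌈·⌉ = 1493
j=3: r + 2k = 2259.050777… → ⌈·⌉ = 2260
j=4: r + 3k = 3025.939666… → ⌈·⌉ = 3026
j=5: r + 4k = 3792.828555… → ⌈·⌉ = 3793
j=6: r + 5k = 4559.717444… → ⌈·⌉ = 4560
j=7: r + 6k = 5326.606333… → ⌈·⌉ = 5327
j=8: r + 7k = 6093.495222… → ⌈·⌉ = 6094
j=9: r + 8k = 6860.384111… → ⌈·⌉ = 6861

726, 1493, 2260, 3026, 3793, 4560, 5327, 6094, 6861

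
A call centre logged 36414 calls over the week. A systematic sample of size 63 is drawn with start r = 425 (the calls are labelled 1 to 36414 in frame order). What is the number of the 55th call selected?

k = 36414/63 = 578
55th selection = r + (55−1)·k = 425 + 54×578 = 425 + 31212 = 31637

31637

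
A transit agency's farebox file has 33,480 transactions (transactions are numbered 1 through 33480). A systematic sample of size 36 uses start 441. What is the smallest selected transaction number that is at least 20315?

k = 33480/36 = 930
Steps past start: ⌈(20315 − 441)/930⌉ = ⌈19874/930⌉ = 22
Selected transaction: 441 + 22×930 = 20901

20901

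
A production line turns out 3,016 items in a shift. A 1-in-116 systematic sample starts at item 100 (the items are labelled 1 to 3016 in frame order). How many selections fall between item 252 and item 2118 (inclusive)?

16

k = 116
First selection ≥ 252: 100 + ⌈(252−100)/116⌉·116 = 100 + 2×116 = 332
Last selection ≤ 2118: 100 + ⌊(2118−100)/116⌋·116 = 100 + 17×116 = 2072
Count = 17 − 2 + 1 = 16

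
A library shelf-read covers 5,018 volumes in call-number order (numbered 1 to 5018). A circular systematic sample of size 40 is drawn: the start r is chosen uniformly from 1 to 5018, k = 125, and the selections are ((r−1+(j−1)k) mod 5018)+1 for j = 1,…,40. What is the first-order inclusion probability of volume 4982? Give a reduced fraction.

20/2509

For each position j, as r ranges over 1…5018 the j-th selection hits every volume exactly once, so volume 4982 is selected for exactly 40 of the 5018 starts.
Inclusion probability = 40/5018 = 20/2509.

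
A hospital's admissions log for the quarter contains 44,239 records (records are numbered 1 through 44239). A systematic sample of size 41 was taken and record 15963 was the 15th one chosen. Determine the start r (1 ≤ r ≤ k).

k = 44239/41 = 1079
r = 15963 − (15−1)×1079 = 15963 − 15106 = 857

857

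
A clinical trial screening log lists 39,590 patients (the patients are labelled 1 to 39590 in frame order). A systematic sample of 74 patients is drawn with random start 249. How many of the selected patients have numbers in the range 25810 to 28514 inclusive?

5

k = 39590/74 = 535
First selection ≥ 25810: 249 + ⌈(25810−249)/535⌉·535 = 249 + 48×535 = 25929
Last selection ≤ 28514: 249 + ⌊(28514−249)/535⌋·535 = 249 + 52×535 = 28069
Count = 52 − 48 + 1 = 5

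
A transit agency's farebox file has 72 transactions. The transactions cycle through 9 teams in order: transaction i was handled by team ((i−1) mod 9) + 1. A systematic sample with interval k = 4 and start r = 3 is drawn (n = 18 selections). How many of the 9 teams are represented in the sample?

Consecutive selections differ by k = 4, so their team numbers differ by 4 mod 9 = 4.
gcd(4, 9) = 1, so the sample visits 9/1 = 9 distinct residues mod 9.
Start 3 is team 3; the teams hit are 1, 2, 3, 4, 5, 6, 7, 8, 9.

9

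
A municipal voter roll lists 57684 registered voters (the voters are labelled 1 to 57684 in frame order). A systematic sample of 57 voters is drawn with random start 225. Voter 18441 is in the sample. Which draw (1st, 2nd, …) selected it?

19

k = 57684/57 = 1012
position = (18441 − 225)/1012 + 1 = 18216/1012 + 1 = 18 + 1 = 19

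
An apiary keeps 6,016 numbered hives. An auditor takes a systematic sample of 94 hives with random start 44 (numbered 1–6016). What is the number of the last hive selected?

5996

k = 6016/94 = 64
94th selection = r + (94−1)·k = 44 + 93×64 = 44 + 5952 = 5996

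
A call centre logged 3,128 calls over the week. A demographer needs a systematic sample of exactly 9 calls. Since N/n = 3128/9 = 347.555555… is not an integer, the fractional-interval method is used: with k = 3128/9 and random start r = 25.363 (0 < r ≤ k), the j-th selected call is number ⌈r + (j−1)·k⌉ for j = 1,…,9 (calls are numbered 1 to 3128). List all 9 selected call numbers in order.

j=1: r + 0k = 25.363 → ⌈·⌉ = 26
j=2: r + 1k = 372.918555… → ⌈·⌉ = 373
j=3: r + 2k = 720.474111… → ⌈·⌉ = 721
j=4: r + 3k = 1068.029666… → ⌈·⌉ = 1069
j=5: r + 4k = 1415.585222… → ⌈·⌉ = 1416
j=6: r + 5k = 1763.140777… → ⌈·⌉ = 1764
j=7: r + 6k = 2110.696333… → ⌈·⌉ = 2111
j=8: r + 7k = 2458.251888… → ⌈·⌉ = 2459
j=9: r + 8k = 2805.807444… → ⌈·⌉ = 2806

26, 373, 721, 1069, 1416, 1764, 2111, 2459, 2806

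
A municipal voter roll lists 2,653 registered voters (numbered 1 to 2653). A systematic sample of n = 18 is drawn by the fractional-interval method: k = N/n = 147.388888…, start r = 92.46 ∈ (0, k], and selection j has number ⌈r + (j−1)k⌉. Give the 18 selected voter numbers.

93, 240, 388, 535, 683, 830, 977, 1125, 1272, 1419, 1567, 1714, 1862, 2009, 2156, 2304, 2451, 2599

j=1: r + 0k = 92.46 → ⌈·⌉ = 93
j=2: r + 1k = 239.848888… → ⌈·⌉ = 240
j=3: r + 2k = 387.237777… → ⌈·⌉ = 388
j=4: r + 3k = 534.626666… → ⌈·⌉ = 535
j=5: r + 4k = 682.015555… → ⌈·⌉ = 683
j=6: r + 5k = 829.404444… → ⌈·⌉ = 830
j=7: r + 6k = 976.793333… → ⌈·⌉ = 977
j=8: r + 7k = 1124.182222… → ⌈·⌉ = 1125
j=9: r + 8k = 1271.571111… → ⌈·⌉ = 1272
j=10: r + 9k = 1418.96 → ⌈·⌉ = 1419
j=11: r + 10k = 1566.348888… → ⌈·⌉ = 1567
j=12: r + 11k = 1713.737777… → ⌈·⌉ = 1714
j=13: r + 12k = 1861.126666… → ⌈·⌉ = 1862
j=14: r + 13k = 2008.515555… → ⌈·⌉ = 2009
j=15: r + 14k = 2155.904444… → ⌈·⌉ = 2156
j=16: r + 15k = 2303.293333… → ⌈·⌉ = 2304
j=17: r + 16k = 2450.682222… → ⌈·⌉ = 2451
j=18: r + 17k = 2598.071111… → ⌈·⌉ = 2599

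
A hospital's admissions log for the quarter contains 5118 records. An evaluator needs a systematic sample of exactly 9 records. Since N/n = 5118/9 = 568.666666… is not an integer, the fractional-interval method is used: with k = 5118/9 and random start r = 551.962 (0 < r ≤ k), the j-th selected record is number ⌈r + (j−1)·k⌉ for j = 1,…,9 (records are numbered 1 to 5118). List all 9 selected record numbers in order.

552, 1121, 1690, 2258, 2827, 3396, 3964, 4533, 5102

j=1: r + 0k = 551.962 → ⌈·⌉ = 552
j=2: r + 1k = 1120.628666… → ⌈·⌉ = 1121
j=3: r + 2k = 1689.295333… → ⌈·⌉ = 1690
j=4: r + 3k = 2257.962 → ⌈·⌉ = 2258
j=5: r + 4k = 2826.628666… → ⌈·⌉ = 2827
j=6: r + 5k = 3395.295333… → ⌈·⌉ = 3396
j=7: r + 6k = 3963.962 → ⌈·⌉ = 3964
j=8: r + 7k = 4532.628666… → ⌈·⌉ = 4533
j=9: r + 8k = 5101.295333… → ⌈·⌉ = 5102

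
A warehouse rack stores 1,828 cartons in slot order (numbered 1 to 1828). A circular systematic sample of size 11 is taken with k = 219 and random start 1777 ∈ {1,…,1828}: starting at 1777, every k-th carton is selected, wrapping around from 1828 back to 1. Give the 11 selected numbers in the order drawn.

1777, 168, 387, 606, 825, 1044, 1263, 1482, 1701, 92, 311

Selection 1: 1777
Selection 2: 1777 + 219 = 1996 → 1996 − 1828 = 168
Selection 3: 168 + 219 = 387
Selection 4: 387 + 219 = 606
Selection 5: 606 + 219 = 825
Selection 6: 825 + 219 = 1044
Selection 7: 1044 + 219 = 1263
Selection 8: 1263 + 219 = 1482
Selection 9: 1482 + 219 = 1701
Selection 10: 1701 + 219 = 1920 → 1920 − 1828 = 92
Selection 11: 92 + 219 = 311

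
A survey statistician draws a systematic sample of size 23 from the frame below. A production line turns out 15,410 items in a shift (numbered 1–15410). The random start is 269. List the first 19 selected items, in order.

k = N/n = 15410/23 = 670
item 1: 269
item 2: 269 + 670 = 939
item 3: 939 + 670 = 1609
item 4: 1609 + 670 = 2279
item 5: 2279 + 670 = 2949
item 6: 2949 + 670 = 3619
item 7: 3619 + 670 = 4289
item 8: 4289 + 670 = 4959
item 9: 4959 + 670 = 5629
item 10: 5629 + 670 = 6299
item 11: 6299 + 670 = 6969
item 12: 6969 + 670 = 7639
item 13: 7639 + 670 = 8309
item 14: 8309 + 670 = 8979
item 15: 8979 + 670 = 9649
item 16: 9649 + 670 = 10319
item 17: 10319 + 670 = 10989
item 18: 10989 + 670 = 11659
item 19: 11659 + 670 = 12329

269, 939, 1609, 2279, 2949, 3619, 4289, 4959, 5629, 6299, 6969, 7639, 8309, 8979, 9649, 10319, 10989, 11659, 12329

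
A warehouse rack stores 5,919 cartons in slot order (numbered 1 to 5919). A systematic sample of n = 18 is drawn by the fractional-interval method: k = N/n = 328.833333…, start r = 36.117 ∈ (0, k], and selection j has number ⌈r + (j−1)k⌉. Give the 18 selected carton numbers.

37, 365, 694, 1023, 1352, 1681, 2010, 2338, 2667, 2996, 3325, 3654, 3983, 4311, 4640, 4969, 5298, 5627

j=1: r + 0k = 36.117 → ⌈·⌉ = 37
j=2: r + 1k = 364.950333… → ⌈·⌉ = 365
j=3: r + 2k = 693.783666… → ⌈·⌉ = 694
j=4: r + 3k = 1022.617 → ⌈·⌉ = 1023
j=5: r + 4k = 1351.450333… → ⌈·⌉ = 1352
j=6: r + 5k = 1680.283666… → ⌈·⌉ = 1681
j=7: r + 6k = 2009.117 → ⌈·⌉ = 2010
j=8: r + 7k = 2337.950333… → ⌈·⌉ = 2338
j=9: r + 8k = 2666.783666… → ⌈·⌉ = 2667
j=10: r + 9k = 2995.617 → ⌈·⌉ = 2996
j=11: r + 10k = 3324.450333… → ⌈·⌉ = 3325
j=12: r + 11k = 3653.283666… → ⌈·⌉ = 3654
j=13: r + 12k = 3982.117 → ⌈·⌉ = 3983
j=14: r + 13k = 4310.950333… → ⌈·⌉ = 4311
j=15: r + 14k = 4639.783666… → ⌈·⌉ = 4640
j=16: r + 15k = 4968.617 → ⌈·⌉ = 4969
j=17: r + 16k = 5297.450333… → ⌈·⌉ = 5298
j=18: r + 17k = 5626.283666… → ⌈·⌉ = 5627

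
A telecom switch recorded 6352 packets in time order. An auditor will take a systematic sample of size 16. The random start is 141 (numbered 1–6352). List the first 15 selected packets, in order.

k = N/n = 6352/16 = 397
packet 1: 141
packet 2: 141 + 397 = 538
packet 3: 538 + 397 = 935
packet 4: 935 + 397 = 1332
packet 5: 1332 + 397 = 1729
packet 6: 1729 + 397 = 2126
packet 7: 2126 + 397 = 2523
packet 8: 2523 + 397 = 2920
packet 9: 2920 + 397 = 3317
packet 10: 3317 + 397 = 3714
packet 11: 3714 + 397 = 4111
packet 12: 4111 + 397 = 4508
packet 13: 4508 + 397 = 4905
packet 14: 4905 + 397 = 5302
packet 15: 5302 + 397 = 5699

141, 538, 935, 1332, 1729, 2126, 2523, 2920, 3317, 3714, 4111, 4508, 4905, 5302, 5699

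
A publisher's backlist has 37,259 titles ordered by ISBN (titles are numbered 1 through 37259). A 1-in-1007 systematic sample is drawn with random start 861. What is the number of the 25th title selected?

k = 1007
25th selection = r + (25−1)·k = 861 + 24×1007 = 861 + 24168 = 25029

25029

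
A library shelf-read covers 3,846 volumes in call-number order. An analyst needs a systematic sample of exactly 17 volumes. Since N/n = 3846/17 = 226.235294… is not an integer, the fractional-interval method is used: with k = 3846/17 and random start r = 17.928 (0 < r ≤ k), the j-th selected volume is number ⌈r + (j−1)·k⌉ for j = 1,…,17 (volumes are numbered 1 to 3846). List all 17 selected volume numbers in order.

18, 245, 471, 697, 923, 1150, 1376, 1602, 1828, 2055, 2281, 2507, 2733, 2959, 3186, 3412, 3638

j=1: r + 0k = 17.928 → ⌈·⌉ = 18
j=2: r + 1k = 244.163294… → ⌈·⌉ = 245
j=3: r + 2k = 470.398588… → ⌈·⌉ = 471
j=4: r + 3k = 696.633882… → ⌈·⌉ = 697
j=5: r + 4k = 922.869176… → ⌈·⌉ = 923
j=6: r + 5k = 1149.104470… → ⌈·⌉ = 1150
j=7: r + 6k = 1375.339764… → ⌈·⌉ = 1376
j=8: r + 7k = 1601.575058… → ⌈·⌉ = 1602
j=9: r + 8k = 1827.810352… → ⌈·⌉ = 1828
j=10: r + 9k = 2054.045647… → ⌈·⌉ = 2055
j=11: r + 10k = 2280.280941… → ⌈·⌉ = 2281
j=12: r + 11k = 2506.516235… → ⌈·⌉ = 2507
j=13: r + 12k = 2732.751529… → ⌈·⌉ = 2733
j=14: r + 13k = 2958.986823… → ⌈·⌉ = 2959
j=15: r + 14k = 3185.222117… → ⌈·⌉ = 3186
j=16: r + 15k = 3411.457411… → ⌈·⌉ = 3412
j=17: r + 16k = 3637.692705… → ⌈·⌉ = 3638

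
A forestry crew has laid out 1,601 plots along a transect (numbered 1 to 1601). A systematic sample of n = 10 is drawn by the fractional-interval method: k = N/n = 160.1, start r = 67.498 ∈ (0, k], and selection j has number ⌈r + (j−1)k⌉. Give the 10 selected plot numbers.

68, 228, 388, 548, 708, 868, 1029, 1189, 1349, 1509

j=1: r + 0k = 67.498 → ⌈·⌉ = 68
j=2: r + 1k = 227.598 → ⌈·⌉ = 228
j=3: r + 2k = 387.698 → ⌈·⌉ = 388
j=4: r + 3k = 547.798 → ⌈·⌉ = 548
j=5: r + 4k = 707.898 → ⌈·⌉ = 708
j=6: r + 5k = 867.998 → ⌈·⌉ = 868
j=7: r + 6k = 1028.098 → ⌈·⌉ = 1029
j=8: r + 7k = 1188.198 → ⌈·⌉ = 1189
j=9: r + 8k = 1348.298 → ⌈·⌉ = 1349
j=10: r + 9k = 1508.398 → ⌈·⌉ = 1509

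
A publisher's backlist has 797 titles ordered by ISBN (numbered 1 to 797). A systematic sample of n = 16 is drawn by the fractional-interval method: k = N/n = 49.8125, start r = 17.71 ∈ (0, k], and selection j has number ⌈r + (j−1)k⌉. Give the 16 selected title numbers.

18, 68, 118, 168, 217, 267, 317, 367, 417, 467, 516, 566, 616, 666, 716, 765

j=1: r + 0k = 17.71 → ⌈·⌉ = 18
j=2: r + 1k = 67.5225 → ⌈·⌉ = 68
j=3: r + 2k = 117.335 → ⌈·⌉ = 118
j=4: r + 3k = 167.1475 → ⌈·⌉ = 168
j=5: r + 4k = 216.96 → ⌈·⌉ = 217
j=6: r + 5k = 266.7725 → ⌈·⌉ = 267
j=7: r + 6k = 316.585 → ⌈·⌉ = 317
j=8: r + 7k = 366.3975 → ⌈·⌉ = 367
j=9: r + 8k = 416.21 → ⌈·⌉ = 417
j=10: r + 9k = 466.0225 → ⌈·⌉ = 467
j=11: r + 10k = 515.835 → ⌈·⌉ = 516
j=12: r + 11k = 565.6475 → ⌈·⌉ = 566
j=13: r + 12k = 615.46 → ⌈·⌉ = 616
j=14: r + 13k = 665.2725 → ⌈·⌉ = 666
j=15: r + 14k = 715.085 → ⌈·⌉ = 716
j=16: r + 15k = 764.8975 → ⌈·⌉ = 765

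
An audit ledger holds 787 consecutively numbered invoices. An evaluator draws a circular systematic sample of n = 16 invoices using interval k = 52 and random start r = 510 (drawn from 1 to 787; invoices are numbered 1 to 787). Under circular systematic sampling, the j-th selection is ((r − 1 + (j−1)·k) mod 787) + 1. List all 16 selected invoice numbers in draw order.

Selection 1: 510
Selection 2: 510 + 52 = 562
Selection 3: 562 + 52 = 614
Selection 4: 614 + 52 = 666
Selection 5: 666 + 52 = 718
Selection 6: 718 + 52 = 770
Selection 7: 770 + 52 = 822 → 822 − 787 = 35
Selection 8: 35 + 52 = 87
Selection 9: 87 + 52 = 139
Selection 10: 139 + 52 = 191
Selection 11: 191 + 52 = 243
Selection 12: 243 + 52 = 295
Selection 13: 295 + 52 = 347
Selection 14: 347 + 52 = 399
Selection 15: 399 + 52 = 451
Selection 16: 451 + 52 = 503

510, 562, 614, 666, 718, 770, 35, 87, 139, 191, 243, 295, 347, 399, 451, 503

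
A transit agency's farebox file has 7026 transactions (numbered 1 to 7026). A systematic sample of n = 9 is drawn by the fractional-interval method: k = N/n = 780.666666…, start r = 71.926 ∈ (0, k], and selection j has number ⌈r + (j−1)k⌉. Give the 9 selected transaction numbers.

72, 853, 1634, 2414, 3195, 3976, 4756, 5537, 6318

j=1: r + 0k = 71.926 → ⌈·⌉ = 72
j=2: r + 1k = 852.592666… → ⌈·⌉ = 853
j=3: r + 2k = 1633.259333… → ⌈·⌉ = 1634
j=4: r + 3k = 2413.926 → ⌈·⌉ = 2414
j=5: r + 4k = 3194.592666… → ⌈·⌉ = 3195
j=6: r + 5k = 3975.259333… → ⌈·⌉ = 3976
j=7: r + 6k = 4755.926 → ⌈·⌉ = 4756
j=8: r + 7k = 5536.592666… → ⌈·⌉ = 5537
j=9: r + 8k = 6317.259333… → ⌈·⌉ = 6318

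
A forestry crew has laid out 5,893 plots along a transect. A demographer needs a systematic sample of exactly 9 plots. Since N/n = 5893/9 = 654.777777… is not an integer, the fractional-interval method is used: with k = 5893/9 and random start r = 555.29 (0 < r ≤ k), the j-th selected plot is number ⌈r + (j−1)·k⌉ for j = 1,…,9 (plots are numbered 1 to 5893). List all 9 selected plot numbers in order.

556, 1211, 1865, 2520, 3175, 3830, 4484, 5139, 5794

j=1: r + 0k = 555.29 → ⌈·⌉ = 556
j=2: r + 1k = 1210.067777… → ⌈·⌉ = 1211
j=3: r + 2k = 1864.845555… → ⌈·⌉ = 1865
j=4: r + 3k = 2519.623333… → ⌈·⌉ = 2520
j=5: r + 4k = 3174.401111… → ⌈·⌉ = 3175
j=6: r + 5k = 3829.178888… → ⌈·⌉ = 3830
j=7: r + 6k = 4483.956666… → ⌈·⌉ = 4484
j=8: r + 7k = 5138.734444… → ⌈·⌉ = 5139
j=9: r + 8k = 5793.512222… → ⌈·⌉ = 5794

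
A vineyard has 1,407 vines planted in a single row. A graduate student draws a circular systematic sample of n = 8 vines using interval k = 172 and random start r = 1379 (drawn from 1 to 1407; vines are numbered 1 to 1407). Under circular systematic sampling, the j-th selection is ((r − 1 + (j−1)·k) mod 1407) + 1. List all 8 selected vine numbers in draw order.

Selection 1: 1379
Selection 2: 1379 + 172 = 1551 → 1551 − 1407 = 144
Selection 3: 144 + 172 = 316
Selection 4: 316 + 172 = 488
Selection 5: 488 + 172 = 660
Selection 6: 660 + 172 = 832
Selection 7: 832 + 172 = 1004
Selection 8: 1004 + 172 = 1176

1379, 144, 316, 488, 660, 832, 1004, 1176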